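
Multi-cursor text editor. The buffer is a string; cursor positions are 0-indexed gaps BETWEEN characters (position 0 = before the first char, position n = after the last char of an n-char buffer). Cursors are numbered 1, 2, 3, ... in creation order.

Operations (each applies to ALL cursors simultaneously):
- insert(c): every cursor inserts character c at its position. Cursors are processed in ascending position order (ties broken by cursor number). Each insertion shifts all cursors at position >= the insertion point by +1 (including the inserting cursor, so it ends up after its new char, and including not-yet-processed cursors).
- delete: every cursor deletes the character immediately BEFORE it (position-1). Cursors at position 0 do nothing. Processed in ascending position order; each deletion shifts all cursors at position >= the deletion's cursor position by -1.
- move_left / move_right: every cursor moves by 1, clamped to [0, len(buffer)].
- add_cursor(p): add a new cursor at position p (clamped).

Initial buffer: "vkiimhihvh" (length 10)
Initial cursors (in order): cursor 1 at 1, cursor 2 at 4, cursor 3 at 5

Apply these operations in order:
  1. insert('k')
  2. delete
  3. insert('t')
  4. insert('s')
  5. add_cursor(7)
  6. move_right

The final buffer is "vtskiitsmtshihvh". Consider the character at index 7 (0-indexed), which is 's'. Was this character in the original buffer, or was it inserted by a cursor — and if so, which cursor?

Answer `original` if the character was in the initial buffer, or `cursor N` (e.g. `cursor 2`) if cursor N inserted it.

Answer: cursor 2

Derivation:
After op 1 (insert('k')): buffer="vkkiikmkhihvh" (len 13), cursors c1@2 c2@6 c3@8, authorship .1...2.3.....
After op 2 (delete): buffer="vkiimhihvh" (len 10), cursors c1@1 c2@4 c3@5, authorship ..........
After op 3 (insert('t')): buffer="vtkiitmthihvh" (len 13), cursors c1@2 c2@6 c3@8, authorship .1...2.3.....
After op 4 (insert('s')): buffer="vtskiitsmtshihvh" (len 16), cursors c1@3 c2@8 c3@11, authorship .11...22.33.....
After op 5 (add_cursor(7)): buffer="vtskiitsmtshihvh" (len 16), cursors c1@3 c4@7 c2@8 c3@11, authorship .11...22.33.....
After op 6 (move_right): buffer="vtskiitsmtshihvh" (len 16), cursors c1@4 c4@8 c2@9 c3@12, authorship .11...22.33.....
Authorship (.=original, N=cursor N): . 1 1 . . . 2 2 . 3 3 . . . . .
Index 7: author = 2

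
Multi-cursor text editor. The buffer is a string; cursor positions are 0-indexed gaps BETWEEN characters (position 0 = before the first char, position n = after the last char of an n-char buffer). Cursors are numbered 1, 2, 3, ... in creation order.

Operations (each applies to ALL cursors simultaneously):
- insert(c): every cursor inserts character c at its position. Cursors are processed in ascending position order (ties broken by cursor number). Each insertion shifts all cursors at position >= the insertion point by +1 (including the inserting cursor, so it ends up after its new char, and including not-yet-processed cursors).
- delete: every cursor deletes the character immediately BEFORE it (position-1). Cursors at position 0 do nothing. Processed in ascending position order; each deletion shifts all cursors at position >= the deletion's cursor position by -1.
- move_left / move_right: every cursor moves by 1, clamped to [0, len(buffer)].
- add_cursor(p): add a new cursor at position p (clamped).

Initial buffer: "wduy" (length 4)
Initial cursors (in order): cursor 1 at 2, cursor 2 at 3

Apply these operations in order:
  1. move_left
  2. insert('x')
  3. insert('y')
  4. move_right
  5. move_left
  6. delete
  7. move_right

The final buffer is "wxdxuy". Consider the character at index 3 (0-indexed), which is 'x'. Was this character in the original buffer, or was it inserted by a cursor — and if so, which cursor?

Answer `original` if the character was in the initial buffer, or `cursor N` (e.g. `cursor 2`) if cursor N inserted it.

Answer: cursor 2

Derivation:
After op 1 (move_left): buffer="wduy" (len 4), cursors c1@1 c2@2, authorship ....
After op 2 (insert('x')): buffer="wxdxuy" (len 6), cursors c1@2 c2@4, authorship .1.2..
After op 3 (insert('y')): buffer="wxydxyuy" (len 8), cursors c1@3 c2@6, authorship .11.22..
After op 4 (move_right): buffer="wxydxyuy" (len 8), cursors c1@4 c2@7, authorship .11.22..
After op 5 (move_left): buffer="wxydxyuy" (len 8), cursors c1@3 c2@6, authorship .11.22..
After op 6 (delete): buffer="wxdxuy" (len 6), cursors c1@2 c2@4, authorship .1.2..
After op 7 (move_right): buffer="wxdxuy" (len 6), cursors c1@3 c2@5, authorship .1.2..
Authorship (.=original, N=cursor N): . 1 . 2 . .
Index 3: author = 2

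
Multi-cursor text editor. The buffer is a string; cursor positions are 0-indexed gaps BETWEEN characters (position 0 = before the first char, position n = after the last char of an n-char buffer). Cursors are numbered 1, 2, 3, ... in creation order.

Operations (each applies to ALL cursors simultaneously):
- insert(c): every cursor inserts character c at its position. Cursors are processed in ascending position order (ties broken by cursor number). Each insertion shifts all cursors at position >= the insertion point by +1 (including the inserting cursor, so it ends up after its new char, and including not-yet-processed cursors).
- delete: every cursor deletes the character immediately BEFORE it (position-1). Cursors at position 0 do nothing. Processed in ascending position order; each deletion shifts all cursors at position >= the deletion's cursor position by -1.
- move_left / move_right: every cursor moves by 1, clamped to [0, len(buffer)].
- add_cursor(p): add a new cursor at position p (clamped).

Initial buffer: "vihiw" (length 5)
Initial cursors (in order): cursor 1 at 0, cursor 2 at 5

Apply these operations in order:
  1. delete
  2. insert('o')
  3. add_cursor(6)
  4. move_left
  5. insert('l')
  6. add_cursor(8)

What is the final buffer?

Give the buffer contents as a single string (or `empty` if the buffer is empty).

After op 1 (delete): buffer="vihi" (len 4), cursors c1@0 c2@4, authorship ....
After op 2 (insert('o')): buffer="ovihio" (len 6), cursors c1@1 c2@6, authorship 1....2
After op 3 (add_cursor(6)): buffer="ovihio" (len 6), cursors c1@1 c2@6 c3@6, authorship 1....2
After op 4 (move_left): buffer="ovihio" (len 6), cursors c1@0 c2@5 c3@5, authorship 1....2
After op 5 (insert('l')): buffer="lovihillo" (len 9), cursors c1@1 c2@8 c3@8, authorship 11....232
After op 6 (add_cursor(8)): buffer="lovihillo" (len 9), cursors c1@1 c2@8 c3@8 c4@8, authorship 11....232

Answer: lovihillo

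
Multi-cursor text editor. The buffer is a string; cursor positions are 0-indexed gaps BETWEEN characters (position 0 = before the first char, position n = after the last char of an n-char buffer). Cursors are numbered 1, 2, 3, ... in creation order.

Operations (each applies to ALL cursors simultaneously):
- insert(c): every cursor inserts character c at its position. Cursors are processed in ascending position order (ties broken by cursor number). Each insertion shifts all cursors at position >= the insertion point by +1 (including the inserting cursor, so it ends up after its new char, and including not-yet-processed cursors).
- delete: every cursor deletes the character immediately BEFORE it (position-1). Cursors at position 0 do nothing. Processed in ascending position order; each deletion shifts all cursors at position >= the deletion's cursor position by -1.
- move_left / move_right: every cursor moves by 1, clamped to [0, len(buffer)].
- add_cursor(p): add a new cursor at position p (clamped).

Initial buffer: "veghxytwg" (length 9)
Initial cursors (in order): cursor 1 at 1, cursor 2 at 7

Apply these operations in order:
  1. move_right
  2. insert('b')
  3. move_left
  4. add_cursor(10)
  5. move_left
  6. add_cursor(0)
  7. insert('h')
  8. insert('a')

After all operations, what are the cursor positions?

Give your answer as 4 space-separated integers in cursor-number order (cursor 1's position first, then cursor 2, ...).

After op 1 (move_right): buffer="veghxytwg" (len 9), cursors c1@2 c2@8, authorship .........
After op 2 (insert('b')): buffer="vebghxytwbg" (len 11), cursors c1@3 c2@10, authorship ..1......2.
After op 3 (move_left): buffer="vebghxytwbg" (len 11), cursors c1@2 c2@9, authorship ..1......2.
After op 4 (add_cursor(10)): buffer="vebghxytwbg" (len 11), cursors c1@2 c2@9 c3@10, authorship ..1......2.
After op 5 (move_left): buffer="vebghxytwbg" (len 11), cursors c1@1 c2@8 c3@9, authorship ..1......2.
After op 6 (add_cursor(0)): buffer="vebghxytwbg" (len 11), cursors c4@0 c1@1 c2@8 c3@9, authorship ..1......2.
After op 7 (insert('h')): buffer="hvhebghxythwhbg" (len 15), cursors c4@1 c1@3 c2@11 c3@13, authorship 4.1.1.....2.32.
After op 8 (insert('a')): buffer="havhaebghxythawhabg" (len 19), cursors c4@2 c1@5 c2@14 c3@17, authorship 44.11.1.....22.332.

Answer: 5 14 17 2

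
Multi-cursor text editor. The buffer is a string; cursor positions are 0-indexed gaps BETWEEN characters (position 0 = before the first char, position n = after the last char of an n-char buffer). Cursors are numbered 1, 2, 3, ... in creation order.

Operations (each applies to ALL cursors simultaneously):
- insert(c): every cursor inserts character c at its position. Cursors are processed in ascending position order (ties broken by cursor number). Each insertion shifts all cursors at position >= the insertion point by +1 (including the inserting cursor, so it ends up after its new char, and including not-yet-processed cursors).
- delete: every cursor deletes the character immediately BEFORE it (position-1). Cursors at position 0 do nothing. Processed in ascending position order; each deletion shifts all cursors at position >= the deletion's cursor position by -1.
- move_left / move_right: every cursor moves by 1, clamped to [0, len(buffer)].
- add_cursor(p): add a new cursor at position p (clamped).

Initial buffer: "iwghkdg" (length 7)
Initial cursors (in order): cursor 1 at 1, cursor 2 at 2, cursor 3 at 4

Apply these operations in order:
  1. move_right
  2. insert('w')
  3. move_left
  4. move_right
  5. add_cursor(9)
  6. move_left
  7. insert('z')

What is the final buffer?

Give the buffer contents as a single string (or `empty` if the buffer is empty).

Answer: iwzwgzwhkzwzdg

Derivation:
After op 1 (move_right): buffer="iwghkdg" (len 7), cursors c1@2 c2@3 c3@5, authorship .......
After op 2 (insert('w')): buffer="iwwgwhkwdg" (len 10), cursors c1@3 c2@5 c3@8, authorship ..1.2..3..
After op 3 (move_left): buffer="iwwgwhkwdg" (len 10), cursors c1@2 c2@4 c3@7, authorship ..1.2..3..
After op 4 (move_right): buffer="iwwgwhkwdg" (len 10), cursors c1@3 c2@5 c3@8, authorship ..1.2..3..
After op 5 (add_cursor(9)): buffer="iwwgwhkwdg" (len 10), cursors c1@3 c2@5 c3@8 c4@9, authorship ..1.2..3..
After op 6 (move_left): buffer="iwwgwhkwdg" (len 10), cursors c1@2 c2@4 c3@7 c4@8, authorship ..1.2..3..
After op 7 (insert('z')): buffer="iwzwgzwhkzwzdg" (len 14), cursors c1@3 c2@6 c3@10 c4@12, authorship ..11.22..334..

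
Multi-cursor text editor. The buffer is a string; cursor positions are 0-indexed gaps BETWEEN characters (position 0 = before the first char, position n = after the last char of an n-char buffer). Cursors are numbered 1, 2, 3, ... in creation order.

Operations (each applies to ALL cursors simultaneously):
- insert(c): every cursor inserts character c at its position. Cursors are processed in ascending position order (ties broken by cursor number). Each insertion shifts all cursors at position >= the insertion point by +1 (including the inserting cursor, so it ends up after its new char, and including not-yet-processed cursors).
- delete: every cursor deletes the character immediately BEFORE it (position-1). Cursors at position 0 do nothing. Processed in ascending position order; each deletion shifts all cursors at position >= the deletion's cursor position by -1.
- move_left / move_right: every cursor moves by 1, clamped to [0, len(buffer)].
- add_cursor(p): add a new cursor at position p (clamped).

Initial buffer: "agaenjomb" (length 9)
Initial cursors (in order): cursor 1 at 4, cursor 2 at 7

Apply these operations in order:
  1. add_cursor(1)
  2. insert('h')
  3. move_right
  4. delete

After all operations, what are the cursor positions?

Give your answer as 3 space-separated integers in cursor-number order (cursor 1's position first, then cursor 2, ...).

Answer: 5 8 2

Derivation:
After op 1 (add_cursor(1)): buffer="agaenjomb" (len 9), cursors c3@1 c1@4 c2@7, authorship .........
After op 2 (insert('h')): buffer="ahgaehnjohmb" (len 12), cursors c3@2 c1@6 c2@10, authorship .3...1...2..
After op 3 (move_right): buffer="ahgaehnjohmb" (len 12), cursors c3@3 c1@7 c2@11, authorship .3...1...2..
After op 4 (delete): buffer="ahaehjohb" (len 9), cursors c3@2 c1@5 c2@8, authorship .3..1..2.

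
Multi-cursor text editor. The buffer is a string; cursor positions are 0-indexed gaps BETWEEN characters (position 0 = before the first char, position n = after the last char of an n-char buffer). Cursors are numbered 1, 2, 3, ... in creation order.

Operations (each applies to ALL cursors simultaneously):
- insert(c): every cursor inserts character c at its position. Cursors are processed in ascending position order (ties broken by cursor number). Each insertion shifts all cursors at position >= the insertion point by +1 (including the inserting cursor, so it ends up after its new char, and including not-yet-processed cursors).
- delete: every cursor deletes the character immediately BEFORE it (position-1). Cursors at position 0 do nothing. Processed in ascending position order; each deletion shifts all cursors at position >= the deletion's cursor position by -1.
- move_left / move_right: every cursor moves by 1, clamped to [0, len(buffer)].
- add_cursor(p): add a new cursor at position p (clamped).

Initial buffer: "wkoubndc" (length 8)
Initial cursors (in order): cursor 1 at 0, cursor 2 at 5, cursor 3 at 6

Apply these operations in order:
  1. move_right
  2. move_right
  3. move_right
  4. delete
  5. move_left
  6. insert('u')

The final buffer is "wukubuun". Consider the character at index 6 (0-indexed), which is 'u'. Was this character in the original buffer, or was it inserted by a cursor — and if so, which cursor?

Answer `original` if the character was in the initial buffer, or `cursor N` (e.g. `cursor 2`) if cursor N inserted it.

Answer: cursor 3

Derivation:
After op 1 (move_right): buffer="wkoubndc" (len 8), cursors c1@1 c2@6 c3@7, authorship ........
After op 2 (move_right): buffer="wkoubndc" (len 8), cursors c1@2 c2@7 c3@8, authorship ........
After op 3 (move_right): buffer="wkoubndc" (len 8), cursors c1@3 c2@8 c3@8, authorship ........
After op 4 (delete): buffer="wkubn" (len 5), cursors c1@2 c2@5 c3@5, authorship .....
After op 5 (move_left): buffer="wkubn" (len 5), cursors c1@1 c2@4 c3@4, authorship .....
After op 6 (insert('u')): buffer="wukubuun" (len 8), cursors c1@2 c2@7 c3@7, authorship .1...23.
Authorship (.=original, N=cursor N): . 1 . . . 2 3 .
Index 6: author = 3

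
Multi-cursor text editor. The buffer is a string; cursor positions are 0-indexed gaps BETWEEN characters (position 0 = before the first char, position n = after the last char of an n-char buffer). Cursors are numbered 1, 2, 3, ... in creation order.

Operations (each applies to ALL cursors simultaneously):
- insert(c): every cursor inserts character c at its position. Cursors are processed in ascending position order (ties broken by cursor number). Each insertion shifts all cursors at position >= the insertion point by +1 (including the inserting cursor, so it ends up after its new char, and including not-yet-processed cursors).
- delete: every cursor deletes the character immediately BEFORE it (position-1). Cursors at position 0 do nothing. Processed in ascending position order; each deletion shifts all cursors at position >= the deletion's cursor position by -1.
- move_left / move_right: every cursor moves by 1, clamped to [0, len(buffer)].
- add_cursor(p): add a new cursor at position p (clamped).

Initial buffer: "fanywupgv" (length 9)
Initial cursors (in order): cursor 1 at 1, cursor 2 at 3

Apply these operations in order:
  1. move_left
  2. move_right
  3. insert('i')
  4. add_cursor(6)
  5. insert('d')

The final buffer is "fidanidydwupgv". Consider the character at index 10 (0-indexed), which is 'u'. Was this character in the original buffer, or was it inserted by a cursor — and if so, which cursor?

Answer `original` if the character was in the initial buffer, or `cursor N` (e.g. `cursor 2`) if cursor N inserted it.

After op 1 (move_left): buffer="fanywupgv" (len 9), cursors c1@0 c2@2, authorship .........
After op 2 (move_right): buffer="fanywupgv" (len 9), cursors c1@1 c2@3, authorship .........
After op 3 (insert('i')): buffer="fianiywupgv" (len 11), cursors c1@2 c2@5, authorship .1..2......
After op 4 (add_cursor(6)): buffer="fianiywupgv" (len 11), cursors c1@2 c2@5 c3@6, authorship .1..2......
After op 5 (insert('d')): buffer="fidanidydwupgv" (len 14), cursors c1@3 c2@7 c3@9, authorship .11..22.3.....
Authorship (.=original, N=cursor N): . 1 1 . . 2 2 . 3 . . . . .
Index 10: author = original

Answer: original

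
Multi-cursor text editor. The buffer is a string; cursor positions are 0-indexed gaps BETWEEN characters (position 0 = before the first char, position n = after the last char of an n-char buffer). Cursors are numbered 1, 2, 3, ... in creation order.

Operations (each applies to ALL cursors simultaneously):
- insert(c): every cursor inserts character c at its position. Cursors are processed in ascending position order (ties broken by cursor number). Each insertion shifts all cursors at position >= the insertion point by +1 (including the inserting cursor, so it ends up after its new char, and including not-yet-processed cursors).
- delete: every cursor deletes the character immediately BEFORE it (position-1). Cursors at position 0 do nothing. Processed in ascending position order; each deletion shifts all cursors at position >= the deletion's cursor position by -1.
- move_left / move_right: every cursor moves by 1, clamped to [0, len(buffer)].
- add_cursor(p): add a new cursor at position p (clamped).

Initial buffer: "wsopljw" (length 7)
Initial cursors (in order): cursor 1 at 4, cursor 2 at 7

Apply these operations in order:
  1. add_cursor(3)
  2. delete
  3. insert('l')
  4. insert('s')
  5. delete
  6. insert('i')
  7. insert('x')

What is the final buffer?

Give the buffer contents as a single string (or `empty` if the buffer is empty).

After op 1 (add_cursor(3)): buffer="wsopljw" (len 7), cursors c3@3 c1@4 c2@7, authorship .......
After op 2 (delete): buffer="wslj" (len 4), cursors c1@2 c3@2 c2@4, authorship ....
After op 3 (insert('l')): buffer="wsllljl" (len 7), cursors c1@4 c3@4 c2@7, authorship ..13..2
After op 4 (insert('s')): buffer="wsllssljls" (len 10), cursors c1@6 c3@6 c2@10, authorship ..1313..22
After op 5 (delete): buffer="wsllljl" (len 7), cursors c1@4 c3@4 c2@7, authorship ..13..2
After op 6 (insert('i')): buffer="wslliiljli" (len 10), cursors c1@6 c3@6 c2@10, authorship ..1313..22
After op 7 (insert('x')): buffer="wslliixxljlix" (len 13), cursors c1@8 c3@8 c2@13, authorship ..131313..222

Answer: wslliixxljlix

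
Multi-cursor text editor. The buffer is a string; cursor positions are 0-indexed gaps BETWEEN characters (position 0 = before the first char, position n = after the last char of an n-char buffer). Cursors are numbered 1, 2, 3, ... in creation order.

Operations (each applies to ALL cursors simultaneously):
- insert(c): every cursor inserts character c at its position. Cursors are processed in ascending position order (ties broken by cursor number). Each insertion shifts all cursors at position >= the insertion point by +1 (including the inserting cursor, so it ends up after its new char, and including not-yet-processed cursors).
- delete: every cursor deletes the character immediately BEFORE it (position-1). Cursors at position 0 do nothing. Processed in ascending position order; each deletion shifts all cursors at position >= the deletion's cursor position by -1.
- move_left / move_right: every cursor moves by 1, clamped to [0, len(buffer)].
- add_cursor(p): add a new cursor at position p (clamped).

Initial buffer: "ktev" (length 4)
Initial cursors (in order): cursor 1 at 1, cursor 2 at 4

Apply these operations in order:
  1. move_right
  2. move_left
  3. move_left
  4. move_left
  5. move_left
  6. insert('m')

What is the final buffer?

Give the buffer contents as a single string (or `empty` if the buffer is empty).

Answer: mmktev

Derivation:
After op 1 (move_right): buffer="ktev" (len 4), cursors c1@2 c2@4, authorship ....
After op 2 (move_left): buffer="ktev" (len 4), cursors c1@1 c2@3, authorship ....
After op 3 (move_left): buffer="ktev" (len 4), cursors c1@0 c2@2, authorship ....
After op 4 (move_left): buffer="ktev" (len 4), cursors c1@0 c2@1, authorship ....
After op 5 (move_left): buffer="ktev" (len 4), cursors c1@0 c2@0, authorship ....
After op 6 (insert('m')): buffer="mmktev" (len 6), cursors c1@2 c2@2, authorship 12....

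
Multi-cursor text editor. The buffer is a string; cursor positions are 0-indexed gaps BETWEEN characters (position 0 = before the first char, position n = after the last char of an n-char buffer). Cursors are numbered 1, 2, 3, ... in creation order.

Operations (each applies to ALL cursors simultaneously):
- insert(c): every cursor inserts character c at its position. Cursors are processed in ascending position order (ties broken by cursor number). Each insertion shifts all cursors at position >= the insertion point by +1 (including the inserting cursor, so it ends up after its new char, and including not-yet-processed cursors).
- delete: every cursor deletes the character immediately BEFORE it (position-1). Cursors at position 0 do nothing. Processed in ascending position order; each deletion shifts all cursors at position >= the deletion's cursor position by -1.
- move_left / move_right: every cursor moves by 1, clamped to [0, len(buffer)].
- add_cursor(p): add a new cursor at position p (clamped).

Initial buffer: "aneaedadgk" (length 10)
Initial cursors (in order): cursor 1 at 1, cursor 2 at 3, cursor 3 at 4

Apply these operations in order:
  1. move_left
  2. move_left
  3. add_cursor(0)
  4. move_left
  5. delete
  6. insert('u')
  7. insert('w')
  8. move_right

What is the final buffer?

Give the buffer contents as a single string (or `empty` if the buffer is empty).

After op 1 (move_left): buffer="aneaedadgk" (len 10), cursors c1@0 c2@2 c3@3, authorship ..........
After op 2 (move_left): buffer="aneaedadgk" (len 10), cursors c1@0 c2@1 c3@2, authorship ..........
After op 3 (add_cursor(0)): buffer="aneaedadgk" (len 10), cursors c1@0 c4@0 c2@1 c3@2, authorship ..........
After op 4 (move_left): buffer="aneaedadgk" (len 10), cursors c1@0 c2@0 c4@0 c3@1, authorship ..........
After op 5 (delete): buffer="neaedadgk" (len 9), cursors c1@0 c2@0 c3@0 c4@0, authorship .........
After op 6 (insert('u')): buffer="uuuuneaedadgk" (len 13), cursors c1@4 c2@4 c3@4 c4@4, authorship 1234.........
After op 7 (insert('w')): buffer="uuuuwwwwneaedadgk" (len 17), cursors c1@8 c2@8 c3@8 c4@8, authorship 12341234.........
After op 8 (move_right): buffer="uuuuwwwwneaedadgk" (len 17), cursors c1@9 c2@9 c3@9 c4@9, authorship 12341234.........

Answer: uuuuwwwwneaedadgk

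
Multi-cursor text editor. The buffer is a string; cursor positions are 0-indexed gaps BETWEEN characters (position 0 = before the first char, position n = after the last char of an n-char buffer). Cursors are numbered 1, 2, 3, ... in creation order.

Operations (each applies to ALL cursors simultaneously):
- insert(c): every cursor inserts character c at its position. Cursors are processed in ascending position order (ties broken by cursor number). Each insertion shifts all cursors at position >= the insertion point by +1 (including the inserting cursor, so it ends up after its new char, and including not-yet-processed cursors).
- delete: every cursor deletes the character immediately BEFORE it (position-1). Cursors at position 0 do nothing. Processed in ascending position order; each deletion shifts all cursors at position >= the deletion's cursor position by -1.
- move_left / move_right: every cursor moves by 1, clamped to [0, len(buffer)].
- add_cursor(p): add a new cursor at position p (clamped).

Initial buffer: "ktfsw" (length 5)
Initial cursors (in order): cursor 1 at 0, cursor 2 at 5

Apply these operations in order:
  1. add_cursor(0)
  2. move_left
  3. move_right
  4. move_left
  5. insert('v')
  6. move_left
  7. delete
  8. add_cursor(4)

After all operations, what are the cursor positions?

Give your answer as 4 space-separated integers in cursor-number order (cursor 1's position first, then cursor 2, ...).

After op 1 (add_cursor(0)): buffer="ktfsw" (len 5), cursors c1@0 c3@0 c2@5, authorship .....
After op 2 (move_left): buffer="ktfsw" (len 5), cursors c1@0 c3@0 c2@4, authorship .....
After op 3 (move_right): buffer="ktfsw" (len 5), cursors c1@1 c3@1 c2@5, authorship .....
After op 4 (move_left): buffer="ktfsw" (len 5), cursors c1@0 c3@0 c2@4, authorship .....
After op 5 (insert('v')): buffer="vvktfsvw" (len 8), cursors c1@2 c3@2 c2@7, authorship 13....2.
After op 6 (move_left): buffer="vvktfsvw" (len 8), cursors c1@1 c3@1 c2@6, authorship 13....2.
After op 7 (delete): buffer="vktfvw" (len 6), cursors c1@0 c3@0 c2@4, authorship 3...2.
After op 8 (add_cursor(4)): buffer="vktfvw" (len 6), cursors c1@0 c3@0 c2@4 c4@4, authorship 3...2.

Answer: 0 4 0 4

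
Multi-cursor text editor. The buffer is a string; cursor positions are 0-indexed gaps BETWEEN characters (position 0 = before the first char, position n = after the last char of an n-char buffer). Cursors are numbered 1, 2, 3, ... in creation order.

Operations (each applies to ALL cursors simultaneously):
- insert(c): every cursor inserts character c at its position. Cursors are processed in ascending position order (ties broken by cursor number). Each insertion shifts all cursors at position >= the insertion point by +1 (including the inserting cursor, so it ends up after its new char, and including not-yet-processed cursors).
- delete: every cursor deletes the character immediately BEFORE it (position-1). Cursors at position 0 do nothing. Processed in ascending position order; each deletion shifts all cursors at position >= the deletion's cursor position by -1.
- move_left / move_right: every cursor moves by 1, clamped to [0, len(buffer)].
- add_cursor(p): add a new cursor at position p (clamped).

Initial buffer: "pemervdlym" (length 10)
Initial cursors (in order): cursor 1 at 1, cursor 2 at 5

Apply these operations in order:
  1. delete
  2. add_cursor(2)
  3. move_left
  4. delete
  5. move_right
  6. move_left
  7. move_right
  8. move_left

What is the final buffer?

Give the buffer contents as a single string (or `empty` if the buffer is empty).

After op 1 (delete): buffer="emevdlym" (len 8), cursors c1@0 c2@3, authorship ........
After op 2 (add_cursor(2)): buffer="emevdlym" (len 8), cursors c1@0 c3@2 c2@3, authorship ........
After op 3 (move_left): buffer="emevdlym" (len 8), cursors c1@0 c3@1 c2@2, authorship ........
After op 4 (delete): buffer="evdlym" (len 6), cursors c1@0 c2@0 c3@0, authorship ......
After op 5 (move_right): buffer="evdlym" (len 6), cursors c1@1 c2@1 c3@1, authorship ......
After op 6 (move_left): buffer="evdlym" (len 6), cursors c1@0 c2@0 c3@0, authorship ......
After op 7 (move_right): buffer="evdlym" (len 6), cursors c1@1 c2@1 c3@1, authorship ......
After op 8 (move_left): buffer="evdlym" (len 6), cursors c1@0 c2@0 c3@0, authorship ......

Answer: evdlym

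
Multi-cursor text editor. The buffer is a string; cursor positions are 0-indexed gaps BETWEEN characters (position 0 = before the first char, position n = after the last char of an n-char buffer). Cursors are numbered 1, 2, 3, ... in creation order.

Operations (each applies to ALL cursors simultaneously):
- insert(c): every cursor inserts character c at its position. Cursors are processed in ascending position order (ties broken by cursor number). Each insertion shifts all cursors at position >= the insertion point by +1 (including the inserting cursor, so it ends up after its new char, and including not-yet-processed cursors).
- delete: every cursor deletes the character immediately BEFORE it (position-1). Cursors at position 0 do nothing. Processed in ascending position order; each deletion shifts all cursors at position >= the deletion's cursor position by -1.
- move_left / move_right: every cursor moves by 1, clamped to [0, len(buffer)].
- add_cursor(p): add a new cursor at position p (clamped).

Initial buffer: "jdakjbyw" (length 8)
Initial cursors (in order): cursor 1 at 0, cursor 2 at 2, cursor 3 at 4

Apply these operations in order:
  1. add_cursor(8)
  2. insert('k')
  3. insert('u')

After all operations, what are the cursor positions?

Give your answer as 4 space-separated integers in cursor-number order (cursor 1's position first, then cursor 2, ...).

After op 1 (add_cursor(8)): buffer="jdakjbyw" (len 8), cursors c1@0 c2@2 c3@4 c4@8, authorship ........
After op 2 (insert('k')): buffer="kjdkakkjbywk" (len 12), cursors c1@1 c2@4 c3@7 c4@12, authorship 1..2..3....4
After op 3 (insert('u')): buffer="kujdkuakkujbywku" (len 16), cursors c1@2 c2@6 c3@10 c4@16, authorship 11..22..33....44

Answer: 2 6 10 16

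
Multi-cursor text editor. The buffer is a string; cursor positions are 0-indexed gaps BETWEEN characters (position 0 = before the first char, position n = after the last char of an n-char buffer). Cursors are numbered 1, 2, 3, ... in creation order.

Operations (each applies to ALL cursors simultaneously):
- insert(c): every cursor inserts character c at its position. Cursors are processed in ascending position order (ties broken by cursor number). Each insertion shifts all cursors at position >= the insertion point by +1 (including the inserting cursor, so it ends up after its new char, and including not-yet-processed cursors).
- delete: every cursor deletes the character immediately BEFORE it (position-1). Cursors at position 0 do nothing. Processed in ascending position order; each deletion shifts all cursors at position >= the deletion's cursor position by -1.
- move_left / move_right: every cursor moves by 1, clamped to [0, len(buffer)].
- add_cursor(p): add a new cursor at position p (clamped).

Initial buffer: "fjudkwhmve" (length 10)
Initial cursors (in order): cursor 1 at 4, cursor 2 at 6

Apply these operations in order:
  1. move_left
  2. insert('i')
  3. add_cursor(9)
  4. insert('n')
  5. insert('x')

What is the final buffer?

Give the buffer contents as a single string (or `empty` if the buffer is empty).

Answer: fjuinxdkinxwhnxmve

Derivation:
After op 1 (move_left): buffer="fjudkwhmve" (len 10), cursors c1@3 c2@5, authorship ..........
After op 2 (insert('i')): buffer="fjuidkiwhmve" (len 12), cursors c1@4 c2@7, authorship ...1..2.....
After op 3 (add_cursor(9)): buffer="fjuidkiwhmve" (len 12), cursors c1@4 c2@7 c3@9, authorship ...1..2.....
After op 4 (insert('n')): buffer="fjuindkinwhnmve" (len 15), cursors c1@5 c2@9 c3@12, authorship ...11..22..3...
After op 5 (insert('x')): buffer="fjuinxdkinxwhnxmve" (len 18), cursors c1@6 c2@11 c3@15, authorship ...111..222..33...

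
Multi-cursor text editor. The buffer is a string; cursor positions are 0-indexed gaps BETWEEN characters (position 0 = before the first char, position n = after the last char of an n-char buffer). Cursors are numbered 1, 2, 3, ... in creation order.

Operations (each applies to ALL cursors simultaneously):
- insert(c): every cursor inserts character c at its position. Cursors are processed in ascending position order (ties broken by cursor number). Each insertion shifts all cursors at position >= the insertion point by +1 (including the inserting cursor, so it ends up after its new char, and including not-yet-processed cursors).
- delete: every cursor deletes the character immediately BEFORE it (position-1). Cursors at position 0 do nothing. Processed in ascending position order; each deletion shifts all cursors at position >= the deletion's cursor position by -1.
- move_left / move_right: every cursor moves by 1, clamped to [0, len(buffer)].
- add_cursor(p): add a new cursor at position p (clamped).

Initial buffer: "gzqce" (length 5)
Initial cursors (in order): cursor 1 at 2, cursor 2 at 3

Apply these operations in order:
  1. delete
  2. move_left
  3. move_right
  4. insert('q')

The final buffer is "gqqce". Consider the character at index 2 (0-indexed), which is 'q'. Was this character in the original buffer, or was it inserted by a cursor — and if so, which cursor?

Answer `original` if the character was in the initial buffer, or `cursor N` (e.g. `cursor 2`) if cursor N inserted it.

Answer: cursor 2

Derivation:
After op 1 (delete): buffer="gce" (len 3), cursors c1@1 c2@1, authorship ...
After op 2 (move_left): buffer="gce" (len 3), cursors c1@0 c2@0, authorship ...
After op 3 (move_right): buffer="gce" (len 3), cursors c1@1 c2@1, authorship ...
After op 4 (insert('q')): buffer="gqqce" (len 5), cursors c1@3 c2@3, authorship .12..
Authorship (.=original, N=cursor N): . 1 2 . .
Index 2: author = 2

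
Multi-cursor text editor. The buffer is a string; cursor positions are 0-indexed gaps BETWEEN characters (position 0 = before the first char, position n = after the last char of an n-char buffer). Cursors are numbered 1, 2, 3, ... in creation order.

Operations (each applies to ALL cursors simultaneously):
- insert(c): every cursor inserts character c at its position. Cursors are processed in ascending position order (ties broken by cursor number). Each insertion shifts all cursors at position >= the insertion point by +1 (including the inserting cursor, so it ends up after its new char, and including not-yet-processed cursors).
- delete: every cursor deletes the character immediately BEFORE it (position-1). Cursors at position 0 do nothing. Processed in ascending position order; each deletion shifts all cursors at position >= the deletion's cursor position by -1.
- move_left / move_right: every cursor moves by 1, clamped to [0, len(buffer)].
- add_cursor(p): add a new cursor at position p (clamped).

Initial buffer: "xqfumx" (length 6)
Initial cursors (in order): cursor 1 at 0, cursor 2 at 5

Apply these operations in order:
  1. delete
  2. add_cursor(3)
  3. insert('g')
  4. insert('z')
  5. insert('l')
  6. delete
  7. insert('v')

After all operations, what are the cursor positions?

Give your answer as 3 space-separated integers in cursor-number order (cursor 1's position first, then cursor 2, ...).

After op 1 (delete): buffer="xqfux" (len 5), cursors c1@0 c2@4, authorship .....
After op 2 (add_cursor(3)): buffer="xqfux" (len 5), cursors c1@0 c3@3 c2@4, authorship .....
After op 3 (insert('g')): buffer="gxqfgugx" (len 8), cursors c1@1 c3@5 c2@7, authorship 1...3.2.
After op 4 (insert('z')): buffer="gzxqfgzugzx" (len 11), cursors c1@2 c3@7 c2@10, authorship 11...33.22.
After op 5 (insert('l')): buffer="gzlxqfgzlugzlx" (len 14), cursors c1@3 c3@9 c2@13, authorship 111...333.222.
After op 6 (delete): buffer="gzxqfgzugzx" (len 11), cursors c1@2 c3@7 c2@10, authorship 11...33.22.
After op 7 (insert('v')): buffer="gzvxqfgzvugzvx" (len 14), cursors c1@3 c3@9 c2@13, authorship 111...333.222.

Answer: 3 13 9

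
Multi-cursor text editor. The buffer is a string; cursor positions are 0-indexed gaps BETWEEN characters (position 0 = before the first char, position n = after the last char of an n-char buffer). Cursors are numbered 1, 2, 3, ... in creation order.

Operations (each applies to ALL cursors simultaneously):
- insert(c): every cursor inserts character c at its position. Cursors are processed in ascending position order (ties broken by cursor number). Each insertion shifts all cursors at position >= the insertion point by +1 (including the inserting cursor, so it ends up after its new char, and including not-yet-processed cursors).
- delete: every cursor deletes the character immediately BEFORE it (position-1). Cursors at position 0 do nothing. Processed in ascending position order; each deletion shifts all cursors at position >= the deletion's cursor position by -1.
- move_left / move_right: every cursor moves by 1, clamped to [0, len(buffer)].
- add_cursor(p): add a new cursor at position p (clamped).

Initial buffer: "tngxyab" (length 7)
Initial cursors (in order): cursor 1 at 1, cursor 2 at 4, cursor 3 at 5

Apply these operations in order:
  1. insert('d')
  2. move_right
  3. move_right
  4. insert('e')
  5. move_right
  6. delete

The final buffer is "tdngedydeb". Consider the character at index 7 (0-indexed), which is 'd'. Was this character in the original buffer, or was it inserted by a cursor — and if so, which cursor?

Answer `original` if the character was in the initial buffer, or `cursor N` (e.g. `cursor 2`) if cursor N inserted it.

After op 1 (insert('d')): buffer="tdngxdydab" (len 10), cursors c1@2 c2@6 c3@8, authorship .1...2.3..
After op 2 (move_right): buffer="tdngxdydab" (len 10), cursors c1@3 c2@7 c3@9, authorship .1...2.3..
After op 3 (move_right): buffer="tdngxdydab" (len 10), cursors c1@4 c2@8 c3@10, authorship .1...2.3..
After op 4 (insert('e')): buffer="tdngexdydeabe" (len 13), cursors c1@5 c2@10 c3@13, authorship .1..1.2.32..3
After op 5 (move_right): buffer="tdngexdydeabe" (len 13), cursors c1@6 c2@11 c3@13, authorship .1..1.2.32..3
After op 6 (delete): buffer="tdngedydeb" (len 10), cursors c1@5 c2@9 c3@10, authorship .1..12.32.
Authorship (.=original, N=cursor N): . 1 . . 1 2 . 3 2 .
Index 7: author = 3

Answer: cursor 3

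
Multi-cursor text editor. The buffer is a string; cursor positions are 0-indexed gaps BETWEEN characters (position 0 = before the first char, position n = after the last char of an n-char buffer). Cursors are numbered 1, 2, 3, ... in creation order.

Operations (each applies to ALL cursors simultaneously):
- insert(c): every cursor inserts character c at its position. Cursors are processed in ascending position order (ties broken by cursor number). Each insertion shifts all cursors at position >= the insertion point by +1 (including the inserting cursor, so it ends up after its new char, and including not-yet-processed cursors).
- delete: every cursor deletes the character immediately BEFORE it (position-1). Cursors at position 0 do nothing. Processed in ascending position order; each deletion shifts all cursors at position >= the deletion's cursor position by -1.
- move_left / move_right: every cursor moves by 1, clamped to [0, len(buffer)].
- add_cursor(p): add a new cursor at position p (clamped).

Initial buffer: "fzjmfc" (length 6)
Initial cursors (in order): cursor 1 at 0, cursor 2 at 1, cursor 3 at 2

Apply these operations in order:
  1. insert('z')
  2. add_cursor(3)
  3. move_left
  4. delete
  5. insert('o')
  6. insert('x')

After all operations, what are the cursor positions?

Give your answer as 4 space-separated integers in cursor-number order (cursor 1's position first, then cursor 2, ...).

After op 1 (insert('z')): buffer="zfzzzjmfc" (len 9), cursors c1@1 c2@3 c3@5, authorship 1.2.3....
After op 2 (add_cursor(3)): buffer="zfzzzjmfc" (len 9), cursors c1@1 c2@3 c4@3 c3@5, authorship 1.2.3....
After op 3 (move_left): buffer="zfzzzjmfc" (len 9), cursors c1@0 c2@2 c4@2 c3@4, authorship 1.2.3....
After op 4 (delete): buffer="zzjmfc" (len 6), cursors c1@0 c2@0 c4@0 c3@1, authorship 23....
After op 5 (insert('o')): buffer="ooozozjmfc" (len 10), cursors c1@3 c2@3 c4@3 c3@5, authorship 124233....
After op 6 (insert('x')): buffer="oooxxxzoxzjmfc" (len 14), cursors c1@6 c2@6 c4@6 c3@9, authorship 1241242333....

Answer: 6 6 9 6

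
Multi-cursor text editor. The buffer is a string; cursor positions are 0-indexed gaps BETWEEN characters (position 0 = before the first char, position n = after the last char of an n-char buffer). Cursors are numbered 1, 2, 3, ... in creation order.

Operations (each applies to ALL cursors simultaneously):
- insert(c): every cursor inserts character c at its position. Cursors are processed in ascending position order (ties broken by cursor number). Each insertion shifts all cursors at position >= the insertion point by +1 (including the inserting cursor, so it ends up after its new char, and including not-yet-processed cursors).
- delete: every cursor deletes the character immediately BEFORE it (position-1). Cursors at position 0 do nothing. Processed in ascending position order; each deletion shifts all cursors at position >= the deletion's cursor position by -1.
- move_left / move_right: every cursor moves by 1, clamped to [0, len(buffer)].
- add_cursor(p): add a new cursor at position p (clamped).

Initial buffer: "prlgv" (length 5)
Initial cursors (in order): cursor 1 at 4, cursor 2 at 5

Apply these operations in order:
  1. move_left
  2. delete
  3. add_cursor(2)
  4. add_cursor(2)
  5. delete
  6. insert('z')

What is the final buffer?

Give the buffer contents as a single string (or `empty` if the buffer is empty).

After op 1 (move_left): buffer="prlgv" (len 5), cursors c1@3 c2@4, authorship .....
After op 2 (delete): buffer="prv" (len 3), cursors c1@2 c2@2, authorship ...
After op 3 (add_cursor(2)): buffer="prv" (len 3), cursors c1@2 c2@2 c3@2, authorship ...
After op 4 (add_cursor(2)): buffer="prv" (len 3), cursors c1@2 c2@2 c3@2 c4@2, authorship ...
After op 5 (delete): buffer="v" (len 1), cursors c1@0 c2@0 c3@0 c4@0, authorship .
After op 6 (insert('z')): buffer="zzzzv" (len 5), cursors c1@4 c2@4 c3@4 c4@4, authorship 1234.

Answer: zzzzv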